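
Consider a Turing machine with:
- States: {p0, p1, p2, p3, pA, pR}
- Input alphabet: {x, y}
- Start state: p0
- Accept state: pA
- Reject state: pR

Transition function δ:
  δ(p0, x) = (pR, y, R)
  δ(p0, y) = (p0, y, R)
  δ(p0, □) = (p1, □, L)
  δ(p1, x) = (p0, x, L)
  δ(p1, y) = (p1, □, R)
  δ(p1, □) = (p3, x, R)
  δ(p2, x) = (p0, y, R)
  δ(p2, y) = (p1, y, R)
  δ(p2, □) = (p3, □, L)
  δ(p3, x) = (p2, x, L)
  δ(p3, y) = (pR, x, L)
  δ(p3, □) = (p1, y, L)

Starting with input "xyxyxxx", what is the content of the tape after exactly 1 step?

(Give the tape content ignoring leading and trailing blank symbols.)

Execution trace:
Initial: [p0]xyxyxxx
Step 1: δ(p0, x) = (pR, y, R) → y[pR]yxyxxx

The machine reaches the reject state pR and halts.

After 1 step, the tape (ignoring leading/trailing blanks) is: yyxyxxx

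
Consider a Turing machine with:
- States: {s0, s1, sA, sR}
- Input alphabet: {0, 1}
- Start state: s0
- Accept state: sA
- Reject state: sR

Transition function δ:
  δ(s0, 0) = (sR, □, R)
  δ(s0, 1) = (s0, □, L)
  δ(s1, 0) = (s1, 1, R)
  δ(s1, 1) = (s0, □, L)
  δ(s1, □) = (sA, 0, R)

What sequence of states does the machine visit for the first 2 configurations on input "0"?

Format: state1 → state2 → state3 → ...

Execution trace:
Initial: [s0]0
Step 1: δ(s0, 0) = (sR, □, R) → □[sR]□

The machine reaches the reject state sR and halts.

State sequence: s0 → sR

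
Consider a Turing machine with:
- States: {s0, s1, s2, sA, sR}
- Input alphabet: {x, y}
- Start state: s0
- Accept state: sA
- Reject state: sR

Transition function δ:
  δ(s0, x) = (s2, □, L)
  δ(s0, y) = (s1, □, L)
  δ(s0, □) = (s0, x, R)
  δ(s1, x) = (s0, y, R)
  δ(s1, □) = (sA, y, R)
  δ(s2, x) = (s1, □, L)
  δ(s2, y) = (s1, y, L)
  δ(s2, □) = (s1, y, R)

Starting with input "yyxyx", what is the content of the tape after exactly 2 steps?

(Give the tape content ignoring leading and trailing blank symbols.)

Execution trace:
Initial: [s0]yyxyx
Step 1: δ(s0, y) = (s1, □, L) → [s1]□□yxyx
Step 2: δ(s1, □) = (sA, y, R) → y[sA]□yxyx

The machine reaches the accept state sA and halts.

After 2 steps, the tape (ignoring leading/trailing blanks) is: y□yxyx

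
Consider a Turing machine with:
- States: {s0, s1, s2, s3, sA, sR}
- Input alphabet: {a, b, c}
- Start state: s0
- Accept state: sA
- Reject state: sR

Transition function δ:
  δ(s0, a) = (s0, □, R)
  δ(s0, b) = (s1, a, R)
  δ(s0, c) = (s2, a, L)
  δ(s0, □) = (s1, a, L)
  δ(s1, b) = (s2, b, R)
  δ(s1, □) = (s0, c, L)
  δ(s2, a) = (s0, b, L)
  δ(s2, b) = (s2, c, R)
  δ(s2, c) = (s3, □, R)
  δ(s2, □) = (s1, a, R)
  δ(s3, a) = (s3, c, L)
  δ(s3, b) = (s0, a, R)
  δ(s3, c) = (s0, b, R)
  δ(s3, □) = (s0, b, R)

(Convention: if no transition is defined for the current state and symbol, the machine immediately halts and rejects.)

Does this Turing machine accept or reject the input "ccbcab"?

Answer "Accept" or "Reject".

Execution trace:
Initial: [s0]ccbcab
Step 1: δ(s0, c) = (s2, a, L) → [s2]□acbcab
Step 2: δ(s2, □) = (s1, a, R) → a[s1]acbcab

No transition is defined for δ(s1, a). By convention the machine halts and rejects.

Answer: Reject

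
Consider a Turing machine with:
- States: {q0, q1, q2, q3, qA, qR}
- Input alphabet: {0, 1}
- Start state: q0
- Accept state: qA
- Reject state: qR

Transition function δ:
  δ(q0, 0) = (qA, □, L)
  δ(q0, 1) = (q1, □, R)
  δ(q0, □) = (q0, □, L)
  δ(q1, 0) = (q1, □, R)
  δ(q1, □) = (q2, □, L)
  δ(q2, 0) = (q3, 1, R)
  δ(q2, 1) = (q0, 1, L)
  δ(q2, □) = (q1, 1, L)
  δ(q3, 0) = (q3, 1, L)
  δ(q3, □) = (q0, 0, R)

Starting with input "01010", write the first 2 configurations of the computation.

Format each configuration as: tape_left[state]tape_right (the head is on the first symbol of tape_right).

Transitions applied:
Step 1: δ(q0, 0) = (qA, □, L)

The first 2 configurations are:
[q0]01010 ⊢ [qA]□□1010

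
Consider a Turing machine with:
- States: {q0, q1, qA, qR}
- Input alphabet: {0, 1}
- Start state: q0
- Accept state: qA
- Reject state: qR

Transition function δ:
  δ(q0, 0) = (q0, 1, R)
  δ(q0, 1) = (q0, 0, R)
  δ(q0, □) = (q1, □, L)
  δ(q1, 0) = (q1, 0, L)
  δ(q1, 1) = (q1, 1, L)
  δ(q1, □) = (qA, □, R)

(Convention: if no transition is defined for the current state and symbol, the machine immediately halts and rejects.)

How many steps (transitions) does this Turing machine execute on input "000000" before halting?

Execution trace:
Initial: [q0]000000
Step 1: δ(q0, 0) = (q0, 1, R) → 1[q0]00000
Step 2: δ(q0, 0) = (q0, 1, R) → 11[q0]0000
Step 3: δ(q0, 0) = (q0, 1, R) → 111[q0]000
Step 4: δ(q0, 0) = (q0, 1, R) → 1111[q0]00
Step 5: δ(q0, 0) = (q0, 1, R) → 11111[q0]0
Step 6: δ(q0, 0) = (q0, 1, R) → 111111[q0]□
Step 7: δ(q0, □) = (q1, □, L) → 11111[q1]1□
Step 8: δ(q1, 1) = (q1, 1, L) → 1111[q1]11□
Step 9: δ(q1, 1) = (q1, 1, L) → 111[q1]111□
Step 10: δ(q1, 1) = (q1, 1, L) → 11[q1]1111□
Step 11: δ(q1, 1) = (q1, 1, L) → 1[q1]11111□
Step 12: δ(q1, 1) = (q1, 1, L) → [q1]111111□
Step 13: δ(q1, 1) = (q1, 1, L) → [q1]□111111□
Step 14: δ(q1, □) = (qA, □, R) → □[qA]111111□

The machine reaches the accept state qA and halts.

The machine executed 14 steps before halting.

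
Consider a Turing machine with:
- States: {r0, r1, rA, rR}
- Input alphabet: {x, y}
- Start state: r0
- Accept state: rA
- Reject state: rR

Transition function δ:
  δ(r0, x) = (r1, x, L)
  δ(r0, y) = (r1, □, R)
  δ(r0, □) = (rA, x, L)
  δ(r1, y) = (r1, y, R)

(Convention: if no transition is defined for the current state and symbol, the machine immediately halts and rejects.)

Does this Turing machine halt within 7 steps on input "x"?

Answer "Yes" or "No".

Execution trace:
Initial: [r0]x
Step 1: δ(r0, x) = (r1, x, L) → [r1]□x

No transition is defined for δ(r1, □). By convention the machine halts and rejects.
The machine halted after 1 step (within the 7-step bound).

Answer: Yes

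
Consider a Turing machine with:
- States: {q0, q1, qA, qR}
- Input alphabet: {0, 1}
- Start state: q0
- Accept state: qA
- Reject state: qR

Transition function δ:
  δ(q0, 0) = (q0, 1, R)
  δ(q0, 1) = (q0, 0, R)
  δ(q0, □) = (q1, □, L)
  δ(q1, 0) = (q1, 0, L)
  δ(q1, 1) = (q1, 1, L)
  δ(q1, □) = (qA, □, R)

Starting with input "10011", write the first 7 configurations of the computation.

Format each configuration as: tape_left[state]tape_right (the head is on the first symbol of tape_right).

Transitions applied:
Step 1: δ(q0, 1) = (q0, 0, R)
Step 2: δ(q0, 0) = (q0, 1, R)
Step 3: δ(q0, 0) = (q0, 1, R)
Step 4: δ(q0, 1) = (q0, 0, R)
Step 5: δ(q0, 1) = (q0, 0, R)
Step 6: δ(q0, □) = (q1, □, L)

The first 7 configurations are:
[q0]10011 ⊢ 0[q0]0011 ⊢ 01[q0]011 ⊢ 011[q0]11 ⊢ 0110[q0]1 ⊢ 01100[q0]□ ⊢ 0110[q1]0□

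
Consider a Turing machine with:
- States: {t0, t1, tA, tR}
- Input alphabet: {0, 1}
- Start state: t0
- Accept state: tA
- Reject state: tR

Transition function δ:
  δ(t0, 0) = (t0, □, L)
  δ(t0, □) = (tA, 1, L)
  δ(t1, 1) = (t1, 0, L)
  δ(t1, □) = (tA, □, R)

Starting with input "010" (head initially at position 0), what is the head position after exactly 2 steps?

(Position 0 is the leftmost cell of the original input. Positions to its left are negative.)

Execution trace (head position shown):
Step 0: [t0]010  (head at position 0)
Step 1: move left → [t0]□□10  (head at position -1)
Step 2: move left → [tA]□1□10  (head at position -2)

After 2 steps, the head is at position -2.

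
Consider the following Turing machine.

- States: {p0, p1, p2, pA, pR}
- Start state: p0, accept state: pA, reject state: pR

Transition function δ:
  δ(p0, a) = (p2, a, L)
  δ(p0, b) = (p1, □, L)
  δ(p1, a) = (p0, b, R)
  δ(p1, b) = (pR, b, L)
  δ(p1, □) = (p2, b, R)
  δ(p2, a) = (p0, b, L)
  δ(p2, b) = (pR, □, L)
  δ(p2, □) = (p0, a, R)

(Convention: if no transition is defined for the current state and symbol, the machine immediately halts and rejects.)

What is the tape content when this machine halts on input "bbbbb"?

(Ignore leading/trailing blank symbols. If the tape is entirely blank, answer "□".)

Execution trace:
Initial: [p0]bbbbb
Step 1: δ(p0, b) = (p1, □, L) → [p1]□□bbbb
Step 2: δ(p1, □) = (p2, b, R) → b[p2]□bbbb
Step 3: δ(p2, □) = (p0, a, R) → ba[p0]bbbb
Step 4: δ(p0, b) = (p1, □, L) → b[p1]a□bbb
Step 5: δ(p1, a) = (p0, b, R) → bb[p0]□bbb

No transition is defined for δ(p0, □). By convention the machine halts and rejects.

Final tape (ignoring leading/trailing blanks): bb□bbb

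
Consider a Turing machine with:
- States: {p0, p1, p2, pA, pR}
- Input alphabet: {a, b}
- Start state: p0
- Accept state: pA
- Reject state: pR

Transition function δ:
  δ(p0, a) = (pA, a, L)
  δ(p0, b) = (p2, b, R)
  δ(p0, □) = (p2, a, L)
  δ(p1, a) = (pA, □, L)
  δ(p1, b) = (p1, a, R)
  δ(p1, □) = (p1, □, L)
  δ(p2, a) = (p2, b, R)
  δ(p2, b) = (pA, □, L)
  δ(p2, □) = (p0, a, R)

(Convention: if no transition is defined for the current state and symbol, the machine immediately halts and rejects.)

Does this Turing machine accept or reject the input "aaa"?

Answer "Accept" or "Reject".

Execution trace:
Initial: [p0]aaa
Step 1: δ(p0, a) = (pA, a, L) → [pA]□aaa

The machine reaches the accept state pA and halts.

Answer: Accept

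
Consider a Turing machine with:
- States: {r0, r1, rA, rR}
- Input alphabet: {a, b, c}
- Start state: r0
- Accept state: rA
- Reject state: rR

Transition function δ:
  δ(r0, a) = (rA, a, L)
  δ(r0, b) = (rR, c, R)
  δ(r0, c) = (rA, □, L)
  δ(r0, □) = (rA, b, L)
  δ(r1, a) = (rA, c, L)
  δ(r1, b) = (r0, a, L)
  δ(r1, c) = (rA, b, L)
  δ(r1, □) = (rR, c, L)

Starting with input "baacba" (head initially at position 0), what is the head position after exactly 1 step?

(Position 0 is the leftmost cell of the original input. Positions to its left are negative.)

Execution trace (head position shown):
Step 0: [r0]baacba  (head at position 0)
Step 1: move right → c[rR]aacba  (head at position 1)

After 1 step, the head is at position 1.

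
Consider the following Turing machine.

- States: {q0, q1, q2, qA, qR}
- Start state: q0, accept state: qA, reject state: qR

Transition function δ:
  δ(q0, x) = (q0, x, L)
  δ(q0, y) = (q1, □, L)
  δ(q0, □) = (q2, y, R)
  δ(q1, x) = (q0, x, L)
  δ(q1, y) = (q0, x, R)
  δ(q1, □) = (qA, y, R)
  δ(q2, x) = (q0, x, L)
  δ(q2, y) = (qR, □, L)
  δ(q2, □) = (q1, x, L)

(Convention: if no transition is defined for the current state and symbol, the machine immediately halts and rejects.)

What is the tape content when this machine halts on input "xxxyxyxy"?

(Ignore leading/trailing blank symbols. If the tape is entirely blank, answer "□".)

Execution trace:
Initial: [q0]xxxyxyxy
Step 1: δ(q0, x) = (q0, x, L) → [q0]□xxxyxyxy
Step 2: δ(q0, □) = (q2, y, R) → y[q2]xxxyxyxy
Step 3: δ(q2, x) = (q0, x, L) → [q0]yxxxyxyxy
Step 4: δ(q0, y) = (q1, □, L) → [q1]□□xxxyxyxy
Step 5: δ(q1, □) = (qA, y, R) → y[qA]□xxxyxyxy

The machine reaches the accept state qA and halts.

Final tape (ignoring leading/trailing blanks): y□xxxyxyxy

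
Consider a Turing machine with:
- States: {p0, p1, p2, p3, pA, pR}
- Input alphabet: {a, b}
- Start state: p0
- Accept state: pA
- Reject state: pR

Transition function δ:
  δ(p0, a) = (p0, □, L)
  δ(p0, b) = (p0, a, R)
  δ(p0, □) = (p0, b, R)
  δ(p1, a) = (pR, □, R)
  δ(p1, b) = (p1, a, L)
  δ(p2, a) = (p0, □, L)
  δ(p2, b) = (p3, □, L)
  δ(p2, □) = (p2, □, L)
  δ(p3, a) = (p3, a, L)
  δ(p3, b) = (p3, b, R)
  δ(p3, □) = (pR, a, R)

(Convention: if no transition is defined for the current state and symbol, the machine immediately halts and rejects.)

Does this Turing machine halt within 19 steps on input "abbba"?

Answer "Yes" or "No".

Execution trace:
Initial: [p0]abbba
Step 1: δ(p0, a) = (p0, □, L) → [p0]□□bbba
Step 2: δ(p0, □) = (p0, b, R) → b[p0]□bbba
Step 3: δ(p0, □) = (p0, b, R) → bb[p0]bbba
Step 4: δ(p0, b) = (p0, a, R) → bba[p0]bba
Step 5: δ(p0, b) = (p0, a, R) → bbaa[p0]ba
Step 6: δ(p0, b) = (p0, a, R) → bbaaa[p0]a
Step 7: δ(p0, a) = (p0, □, L) → bbaa[p0]a□
Step 8: δ(p0, a) = (p0, □, L) → bba[p0]a□□
Step 9: δ(p0, a) = (p0, □, L) → bb[p0]a□□□
Step 10: δ(p0, a) = (p0, □, L) → b[p0]b□□□□
Step 11: δ(p0, b) = (p0, a, R) → ba[p0]□□□□
Step 12: δ(p0, □) = (p0, b, R) → bab[p0]□□□
Step 13: δ(p0, □) = (p0, b, R) → babb[p0]□□
Step 14: δ(p0, □) = (p0, b, R) → babbb[p0]□
Step 15: δ(p0, □) = (p0, b, R) → babbbb[p0]□
Step 16: δ(p0, □) = (p0, b, R) → babbbbb[p0]□
Step 17: δ(p0, □) = (p0, b, R) → babbbbbb[p0]□
Step 18: δ(p0, □) = (p0, b, R) → babbbbbbb[p0]□
Step 19: δ(p0, □) = (p0, b, R) → babbbbbbbb[p0]□

The machine has not reached a halting state after 19 steps.
The machine did not halt within the 19-step bound.

Answer: No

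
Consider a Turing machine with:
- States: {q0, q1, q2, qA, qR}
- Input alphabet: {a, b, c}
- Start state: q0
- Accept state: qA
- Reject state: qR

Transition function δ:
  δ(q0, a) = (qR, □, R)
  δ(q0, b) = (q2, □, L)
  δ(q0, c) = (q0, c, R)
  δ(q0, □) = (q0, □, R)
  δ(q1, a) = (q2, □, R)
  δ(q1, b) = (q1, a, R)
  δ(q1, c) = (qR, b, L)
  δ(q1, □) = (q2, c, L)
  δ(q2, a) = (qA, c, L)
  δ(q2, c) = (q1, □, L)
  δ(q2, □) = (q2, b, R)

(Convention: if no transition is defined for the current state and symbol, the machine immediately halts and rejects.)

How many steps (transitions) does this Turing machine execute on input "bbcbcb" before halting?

Execution trace:
Initial: [q0]bbcbcb
Step 1: δ(q0, b) = (q2, □, L) → [q2]□□bcbcb
Step 2: δ(q2, □) = (q2, b, R) → b[q2]□bcbcb
Step 3: δ(q2, □) = (q2, b, R) → bb[q2]bcbcb

No transition is defined for δ(q2, b). By convention the machine halts and rejects.

The machine executed 3 steps before halting.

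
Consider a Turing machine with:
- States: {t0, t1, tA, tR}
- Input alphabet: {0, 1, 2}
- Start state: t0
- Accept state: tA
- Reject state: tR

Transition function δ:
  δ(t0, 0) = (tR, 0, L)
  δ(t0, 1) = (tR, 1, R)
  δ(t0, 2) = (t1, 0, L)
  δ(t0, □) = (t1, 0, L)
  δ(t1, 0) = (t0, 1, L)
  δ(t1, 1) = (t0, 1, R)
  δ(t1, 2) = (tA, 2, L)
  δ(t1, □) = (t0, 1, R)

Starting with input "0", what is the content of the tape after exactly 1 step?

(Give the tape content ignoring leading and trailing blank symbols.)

Execution trace:
Initial: [t0]0
Step 1: δ(t0, 0) = (tR, 0, L) → [tR]□0

The machine reaches the reject state tR and halts.

After 1 step, the tape (ignoring leading/trailing blanks) is: 0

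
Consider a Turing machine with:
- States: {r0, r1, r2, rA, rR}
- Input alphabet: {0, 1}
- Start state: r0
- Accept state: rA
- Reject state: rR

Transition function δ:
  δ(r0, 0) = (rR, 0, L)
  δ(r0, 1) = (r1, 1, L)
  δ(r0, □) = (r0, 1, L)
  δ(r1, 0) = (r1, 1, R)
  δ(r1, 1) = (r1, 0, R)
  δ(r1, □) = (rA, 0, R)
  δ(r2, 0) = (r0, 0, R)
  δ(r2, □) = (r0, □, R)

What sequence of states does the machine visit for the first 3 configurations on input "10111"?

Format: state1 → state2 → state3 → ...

Execution trace:
Initial: [r0]10111
Step 1: δ(r0, 1) = (r1, 1, L) → [r1]□10111
Step 2: δ(r1, □) = (rA, 0, R) → 0[rA]10111

The machine reaches the accept state rA and halts.

State sequence: r0 → r1 → rA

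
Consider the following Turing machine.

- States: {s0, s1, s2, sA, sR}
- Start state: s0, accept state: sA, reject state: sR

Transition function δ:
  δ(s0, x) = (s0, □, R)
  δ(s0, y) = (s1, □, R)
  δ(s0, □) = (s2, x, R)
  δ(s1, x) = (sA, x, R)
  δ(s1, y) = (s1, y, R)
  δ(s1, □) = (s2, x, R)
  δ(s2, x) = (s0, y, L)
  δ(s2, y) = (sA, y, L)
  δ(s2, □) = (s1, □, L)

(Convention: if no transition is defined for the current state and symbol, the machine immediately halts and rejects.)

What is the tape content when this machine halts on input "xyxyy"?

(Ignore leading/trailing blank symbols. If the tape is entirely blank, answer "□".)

Execution trace:
Initial: [s0]xyxyy
Step 1: δ(s0, x) = (s0, □, R) → □[s0]yxyy
Step 2: δ(s0, y) = (s1, □, R) → □□[s1]xyy
Step 3: δ(s1, x) = (sA, x, R) → □□x[sA]yy

The machine reaches the accept state sA and halts.

Final tape (ignoring leading/trailing blanks): xyy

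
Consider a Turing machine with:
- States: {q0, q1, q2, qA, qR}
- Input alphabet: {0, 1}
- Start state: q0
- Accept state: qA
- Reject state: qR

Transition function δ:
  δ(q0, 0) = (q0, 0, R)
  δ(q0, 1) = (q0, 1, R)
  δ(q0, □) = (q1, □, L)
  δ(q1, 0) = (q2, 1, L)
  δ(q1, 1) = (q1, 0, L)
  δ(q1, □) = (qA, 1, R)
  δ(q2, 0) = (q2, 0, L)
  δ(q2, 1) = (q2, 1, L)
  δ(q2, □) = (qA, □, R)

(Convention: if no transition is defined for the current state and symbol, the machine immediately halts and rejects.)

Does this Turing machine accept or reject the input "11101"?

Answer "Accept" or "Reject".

Execution trace:
Initial: [q0]11101
Step 1: δ(q0, 1) = (q0, 1, R) → 1[q0]1101
Step 2: δ(q0, 1) = (q0, 1, R) → 11[q0]101
Step 3: δ(q0, 1) = (q0, 1, R) → 111[q0]01
Step 4: δ(q0, 0) = (q0, 0, R) → 1110[q0]1
Step 5: δ(q0, 1) = (q0, 1, R) → 11101[q0]□
Step 6: δ(q0, □) = (q1, □, L) → 1110[q1]1□
Step 7: δ(q1, 1) = (q1, 0, L) → 111[q1]00□
Step 8: δ(q1, 0) = (q2, 1, L) → 11[q2]110□
Step 9: δ(q2, 1) = (q2, 1, L) → 1[q2]1110□
Step 10: δ(q2, 1) = (q2, 1, L) → [q2]11110□
Step 11: δ(q2, 1) = (q2, 1, L) → [q2]□11110□
Step 12: δ(q2, □) = (qA, □, R) → □[qA]11110□

The machine reaches the accept state qA and halts.

Answer: Accept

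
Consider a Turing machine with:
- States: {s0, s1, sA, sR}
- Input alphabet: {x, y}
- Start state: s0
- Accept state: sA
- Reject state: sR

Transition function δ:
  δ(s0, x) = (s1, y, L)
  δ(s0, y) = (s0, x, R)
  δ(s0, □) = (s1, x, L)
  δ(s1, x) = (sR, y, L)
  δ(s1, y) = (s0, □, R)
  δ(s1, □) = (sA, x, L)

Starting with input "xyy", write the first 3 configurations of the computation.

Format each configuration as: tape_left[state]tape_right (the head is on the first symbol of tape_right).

Transitions applied:
Step 1: δ(s0, x) = (s1, y, L)
Step 2: δ(s1, □) = (sA, x, L)

The first 3 configurations are:
[s0]xyy ⊢ [s1]□yyy ⊢ [sA]□xyyy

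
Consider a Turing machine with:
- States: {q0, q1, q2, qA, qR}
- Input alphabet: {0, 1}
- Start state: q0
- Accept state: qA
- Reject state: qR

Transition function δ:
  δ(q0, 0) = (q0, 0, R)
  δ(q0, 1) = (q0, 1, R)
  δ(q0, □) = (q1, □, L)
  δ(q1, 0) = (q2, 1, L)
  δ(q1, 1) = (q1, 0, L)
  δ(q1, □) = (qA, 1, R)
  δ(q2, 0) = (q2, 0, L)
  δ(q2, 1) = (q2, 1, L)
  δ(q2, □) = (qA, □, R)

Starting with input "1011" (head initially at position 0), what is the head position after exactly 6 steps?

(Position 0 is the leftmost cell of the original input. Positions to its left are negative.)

Execution trace (head position shown):
Step 0: [q0]1011  (head at position 0)
Step 1: move right → 1[q0]011  (head at position 1)
Step 2: move right → 10[q0]11  (head at position 2)
Step 3: move right → 101[q0]1  (head at position 3)
Step 4: move right → 1011[q0]□  (head at position 4)
Step 5: move left → 101[q1]1□  (head at position 3)
Step 6: move left → 10[q1]10□  (head at position 2)

After 6 steps, the head is at position 2.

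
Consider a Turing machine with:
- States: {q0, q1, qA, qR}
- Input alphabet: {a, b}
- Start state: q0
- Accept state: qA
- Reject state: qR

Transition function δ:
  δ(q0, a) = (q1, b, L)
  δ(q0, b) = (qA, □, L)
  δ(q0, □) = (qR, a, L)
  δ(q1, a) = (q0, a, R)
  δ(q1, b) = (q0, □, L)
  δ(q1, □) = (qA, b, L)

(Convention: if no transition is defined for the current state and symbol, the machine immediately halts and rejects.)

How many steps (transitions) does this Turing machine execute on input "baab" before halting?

Execution trace:
Initial: [q0]baab
Step 1: δ(q0, b) = (qA, □, L) → [qA]□□aab

The machine reaches the accept state qA and halts.

The machine executed 1 step before halting.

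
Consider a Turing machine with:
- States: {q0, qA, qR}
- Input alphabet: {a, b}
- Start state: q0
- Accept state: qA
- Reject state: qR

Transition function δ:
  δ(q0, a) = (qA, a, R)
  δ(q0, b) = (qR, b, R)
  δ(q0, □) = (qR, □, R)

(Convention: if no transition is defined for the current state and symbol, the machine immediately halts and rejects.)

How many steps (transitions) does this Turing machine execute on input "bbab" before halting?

Execution trace:
Initial: [q0]bbab
Step 1: δ(q0, b) = (qR, b, R) → b[qR]bab

The machine reaches the reject state qR and halts.

The machine executed 1 step before halting.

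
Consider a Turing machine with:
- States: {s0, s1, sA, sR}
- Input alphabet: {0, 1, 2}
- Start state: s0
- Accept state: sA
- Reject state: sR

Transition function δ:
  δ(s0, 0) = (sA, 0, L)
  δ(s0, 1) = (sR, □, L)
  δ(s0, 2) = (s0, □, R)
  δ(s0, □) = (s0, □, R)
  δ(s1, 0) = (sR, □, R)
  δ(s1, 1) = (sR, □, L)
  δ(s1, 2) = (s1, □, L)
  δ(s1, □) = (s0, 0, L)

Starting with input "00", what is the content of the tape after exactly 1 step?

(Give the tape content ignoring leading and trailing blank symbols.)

Execution trace:
Initial: [s0]00
Step 1: δ(s0, 0) = (sA, 0, L) → [sA]□00

The machine reaches the accept state sA and halts.

After 1 step, the tape (ignoring leading/trailing blanks) is: 00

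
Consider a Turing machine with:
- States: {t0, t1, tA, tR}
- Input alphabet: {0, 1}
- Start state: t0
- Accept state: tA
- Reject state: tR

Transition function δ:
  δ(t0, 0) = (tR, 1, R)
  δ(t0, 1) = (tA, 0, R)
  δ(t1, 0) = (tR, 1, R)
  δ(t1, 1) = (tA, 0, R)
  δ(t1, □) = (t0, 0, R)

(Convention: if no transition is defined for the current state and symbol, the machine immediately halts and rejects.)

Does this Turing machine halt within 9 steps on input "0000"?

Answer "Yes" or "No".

Execution trace:
Initial: [t0]0000
Step 1: δ(t0, 0) = (tR, 1, R) → 1[tR]000

The machine reaches the reject state tR and halts.
The machine halted after 1 step (within the 9-step bound).

Answer: Yes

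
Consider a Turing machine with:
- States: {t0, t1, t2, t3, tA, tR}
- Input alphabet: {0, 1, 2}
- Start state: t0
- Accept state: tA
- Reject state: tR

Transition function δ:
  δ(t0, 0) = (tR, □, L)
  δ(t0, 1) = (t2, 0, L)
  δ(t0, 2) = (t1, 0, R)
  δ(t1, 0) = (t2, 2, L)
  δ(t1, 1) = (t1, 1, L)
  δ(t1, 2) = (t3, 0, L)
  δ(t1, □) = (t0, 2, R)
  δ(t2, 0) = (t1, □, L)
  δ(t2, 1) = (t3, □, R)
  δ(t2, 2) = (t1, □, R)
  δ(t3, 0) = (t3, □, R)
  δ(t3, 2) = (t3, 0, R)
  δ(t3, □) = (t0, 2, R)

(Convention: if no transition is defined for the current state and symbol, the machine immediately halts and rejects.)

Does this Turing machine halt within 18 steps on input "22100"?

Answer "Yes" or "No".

Execution trace:
Initial: [t0]22100
Step 1: δ(t0, 2) = (t1, 0, R) → 0[t1]2100
Step 2: δ(t1, 2) = (t3, 0, L) → [t3]00100
Step 3: δ(t3, 0) = (t3, □, R) → □[t3]0100
Step 4: δ(t3, 0) = (t3, □, R) → □□[t3]100

No transition is defined for δ(t3, 1). By convention the machine halts and rejects.
The machine halted after 4 steps (within the 18-step bound).

Answer: Yes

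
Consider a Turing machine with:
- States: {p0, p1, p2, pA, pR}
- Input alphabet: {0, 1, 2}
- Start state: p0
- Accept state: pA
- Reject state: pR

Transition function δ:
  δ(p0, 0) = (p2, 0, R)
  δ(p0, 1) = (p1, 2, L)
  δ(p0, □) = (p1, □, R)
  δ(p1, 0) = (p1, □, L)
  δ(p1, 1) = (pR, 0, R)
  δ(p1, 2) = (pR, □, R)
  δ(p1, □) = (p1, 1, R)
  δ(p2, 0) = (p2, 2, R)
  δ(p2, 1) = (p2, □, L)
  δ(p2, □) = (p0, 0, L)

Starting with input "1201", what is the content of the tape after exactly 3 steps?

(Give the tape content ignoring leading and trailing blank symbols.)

Execution trace:
Initial: [p0]1201
Step 1: δ(p0, 1) = (p1, 2, L) → [p1]□2201
Step 2: δ(p1, □) = (p1, 1, R) → 1[p1]2201
Step 3: δ(p1, 2) = (pR, □, R) → 1□[pR]201

The machine reaches the reject state pR and halts.

After 3 steps, the tape (ignoring leading/trailing blanks) is: 1□201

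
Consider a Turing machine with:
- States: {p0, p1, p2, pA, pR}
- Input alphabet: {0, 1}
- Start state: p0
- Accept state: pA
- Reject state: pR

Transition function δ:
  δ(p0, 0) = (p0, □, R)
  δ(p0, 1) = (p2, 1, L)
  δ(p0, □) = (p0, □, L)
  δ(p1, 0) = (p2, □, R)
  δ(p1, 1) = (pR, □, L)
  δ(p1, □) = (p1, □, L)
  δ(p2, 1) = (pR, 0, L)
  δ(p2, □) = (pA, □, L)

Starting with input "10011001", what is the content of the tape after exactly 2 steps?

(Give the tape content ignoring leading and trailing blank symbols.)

Execution trace:
Initial: [p0]10011001
Step 1: δ(p0, 1) = (p2, 1, L) → [p2]□10011001
Step 2: δ(p2, □) = (pA, □, L) → [pA]□□10011001

The machine reaches the accept state pA and halts.

After 2 steps, the tape (ignoring leading/trailing blanks) is: 10011001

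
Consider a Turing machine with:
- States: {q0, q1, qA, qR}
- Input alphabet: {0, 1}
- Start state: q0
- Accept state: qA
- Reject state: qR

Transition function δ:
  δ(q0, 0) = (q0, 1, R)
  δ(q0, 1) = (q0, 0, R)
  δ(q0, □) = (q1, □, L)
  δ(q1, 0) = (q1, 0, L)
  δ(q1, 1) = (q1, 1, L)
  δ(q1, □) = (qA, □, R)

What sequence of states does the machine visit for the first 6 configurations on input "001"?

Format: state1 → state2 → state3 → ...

Execution trace:
Initial: [q0]001
Step 1: δ(q0, 0) = (q0, 1, R) → 1[q0]01
Step 2: δ(q0, 0) = (q0, 1, R) → 11[q0]1
Step 3: δ(q0, 1) = (q0, 0, R) → 110[q0]□
Step 4: δ(q0, □) = (q1, □, L) → 11[q1]0□
Step 5: δ(q1, 0) = (q1, 0, L) → 1[q1]10□

State sequence: q0 → q0 → q0 → q0 → q1 → q1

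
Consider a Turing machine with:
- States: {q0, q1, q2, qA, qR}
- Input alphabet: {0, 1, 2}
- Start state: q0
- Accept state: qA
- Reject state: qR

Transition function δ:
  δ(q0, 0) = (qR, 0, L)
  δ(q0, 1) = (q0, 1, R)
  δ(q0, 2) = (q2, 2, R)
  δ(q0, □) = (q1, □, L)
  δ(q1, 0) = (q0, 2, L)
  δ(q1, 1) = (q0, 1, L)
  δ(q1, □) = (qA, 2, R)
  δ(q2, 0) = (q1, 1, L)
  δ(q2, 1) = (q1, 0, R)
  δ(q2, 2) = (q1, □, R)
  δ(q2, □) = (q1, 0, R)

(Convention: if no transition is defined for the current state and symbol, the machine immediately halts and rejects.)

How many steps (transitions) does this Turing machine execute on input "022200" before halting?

Execution trace:
Initial: [q0]022200
Step 1: δ(q0, 0) = (qR, 0, L) → [qR]□022200

The machine reaches the reject state qR and halts.

The machine executed 1 step before halting.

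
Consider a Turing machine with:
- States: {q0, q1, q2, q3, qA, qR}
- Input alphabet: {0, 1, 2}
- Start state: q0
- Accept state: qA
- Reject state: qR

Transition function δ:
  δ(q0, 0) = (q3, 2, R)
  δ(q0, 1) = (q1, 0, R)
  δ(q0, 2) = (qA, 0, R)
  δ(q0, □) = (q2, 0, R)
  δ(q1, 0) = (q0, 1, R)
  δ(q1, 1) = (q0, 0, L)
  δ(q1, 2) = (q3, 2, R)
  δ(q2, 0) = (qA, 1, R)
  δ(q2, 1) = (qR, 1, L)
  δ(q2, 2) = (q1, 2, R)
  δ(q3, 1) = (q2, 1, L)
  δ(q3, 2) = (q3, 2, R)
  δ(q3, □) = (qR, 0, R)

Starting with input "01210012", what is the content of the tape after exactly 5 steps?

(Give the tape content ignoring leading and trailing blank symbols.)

Execution trace:
Initial: [q0]01210012
Step 1: δ(q0, 0) = (q3, 2, R) → 2[q3]1210012
Step 2: δ(q3, 1) = (q2, 1, L) → [q2]21210012
Step 3: δ(q2, 2) = (q1, 2, R) → 2[q1]1210012
Step 4: δ(q1, 1) = (q0, 0, L) → [q0]20210012
Step 5: δ(q0, 2) = (qA, 0, R) → 0[qA]0210012

The machine reaches the accept state qA and halts.

After 5 steps, the tape (ignoring leading/trailing blanks) is: 00210012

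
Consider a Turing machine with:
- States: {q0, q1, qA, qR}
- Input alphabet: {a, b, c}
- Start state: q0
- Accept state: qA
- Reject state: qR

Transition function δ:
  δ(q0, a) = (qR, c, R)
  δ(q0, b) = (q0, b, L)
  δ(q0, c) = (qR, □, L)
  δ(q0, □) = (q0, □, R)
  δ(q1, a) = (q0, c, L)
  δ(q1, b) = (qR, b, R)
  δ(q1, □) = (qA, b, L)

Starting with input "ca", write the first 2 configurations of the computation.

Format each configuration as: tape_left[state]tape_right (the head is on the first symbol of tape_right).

Transitions applied:
Step 1: δ(q0, c) = (qR, □, L)

The first 2 configurations are:
[q0]ca ⊢ [qR]□□a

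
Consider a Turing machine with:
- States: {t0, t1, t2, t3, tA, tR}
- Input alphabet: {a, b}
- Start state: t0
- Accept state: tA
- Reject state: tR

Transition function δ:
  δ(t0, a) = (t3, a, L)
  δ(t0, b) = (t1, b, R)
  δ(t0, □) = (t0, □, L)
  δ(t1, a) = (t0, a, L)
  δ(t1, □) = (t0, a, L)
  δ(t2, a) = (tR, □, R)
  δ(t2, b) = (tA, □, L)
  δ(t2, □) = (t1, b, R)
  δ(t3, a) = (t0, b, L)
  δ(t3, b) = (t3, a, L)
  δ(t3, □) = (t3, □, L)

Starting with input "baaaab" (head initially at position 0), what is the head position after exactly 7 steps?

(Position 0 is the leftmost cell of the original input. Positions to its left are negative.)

Execution trace (head position shown):
Step 0: [t0]baaaab  (head at position 0)
Step 1: move right → b[t1]aaaab  (head at position 1)
Step 2: move left → [t0]baaaab  (head at position 0)
Step 3: move right → b[t1]aaaab  (head at position 1)
Step 4: move left → [t0]baaaab  (head at position 0)
Step 5: move right → b[t1]aaaab  (head at position 1)
Step 6: move left → [t0]baaaab  (head at position 0)
Step 7: move right → b[t1]aaaab  (head at position 1)

After 7 steps, the head is at position 1.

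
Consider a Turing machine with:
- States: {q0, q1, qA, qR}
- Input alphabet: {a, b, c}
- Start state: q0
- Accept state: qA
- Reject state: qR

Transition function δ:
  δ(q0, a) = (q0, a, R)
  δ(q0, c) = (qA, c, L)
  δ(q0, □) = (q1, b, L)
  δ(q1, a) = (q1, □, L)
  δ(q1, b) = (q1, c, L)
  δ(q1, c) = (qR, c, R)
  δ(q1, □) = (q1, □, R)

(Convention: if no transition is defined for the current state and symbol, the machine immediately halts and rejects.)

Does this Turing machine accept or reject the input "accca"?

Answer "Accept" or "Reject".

Execution trace:
Initial: [q0]accca
Step 1: δ(q0, a) = (q0, a, R) → a[q0]ccca
Step 2: δ(q0, c) = (qA, c, L) → [qA]accca

The machine reaches the accept state qA and halts.

Answer: Accept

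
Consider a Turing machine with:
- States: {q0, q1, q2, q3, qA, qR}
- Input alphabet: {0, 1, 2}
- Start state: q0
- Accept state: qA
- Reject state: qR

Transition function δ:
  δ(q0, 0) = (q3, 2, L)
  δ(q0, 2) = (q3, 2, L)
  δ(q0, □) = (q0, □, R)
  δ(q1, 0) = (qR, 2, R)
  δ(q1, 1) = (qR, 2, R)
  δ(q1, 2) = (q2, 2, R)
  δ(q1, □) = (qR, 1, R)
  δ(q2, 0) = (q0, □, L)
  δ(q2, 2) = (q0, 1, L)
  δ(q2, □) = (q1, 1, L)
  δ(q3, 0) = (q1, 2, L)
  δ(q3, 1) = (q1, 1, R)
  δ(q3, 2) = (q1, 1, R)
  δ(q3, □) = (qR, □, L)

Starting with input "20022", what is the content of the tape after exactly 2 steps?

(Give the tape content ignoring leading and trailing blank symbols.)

Execution trace:
Initial: [q0]20022
Step 1: δ(q0, 2) = (q3, 2, L) → [q3]□20022
Step 2: δ(q3, □) = (qR, □, L) → [qR]□□20022

The machine reaches the reject state qR and halts.

After 2 steps, the tape (ignoring leading/trailing blanks) is: 20022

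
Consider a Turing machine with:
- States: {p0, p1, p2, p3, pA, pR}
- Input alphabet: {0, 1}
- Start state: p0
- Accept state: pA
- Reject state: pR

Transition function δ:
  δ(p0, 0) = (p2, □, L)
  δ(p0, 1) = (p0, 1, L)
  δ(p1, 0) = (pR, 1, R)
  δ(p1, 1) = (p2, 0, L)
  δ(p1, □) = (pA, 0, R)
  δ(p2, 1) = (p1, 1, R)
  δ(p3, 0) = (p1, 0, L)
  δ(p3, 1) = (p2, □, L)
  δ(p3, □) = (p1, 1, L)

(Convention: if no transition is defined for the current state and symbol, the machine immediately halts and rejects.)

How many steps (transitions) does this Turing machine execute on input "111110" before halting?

Execution trace:
Initial: [p0]111110
Step 1: δ(p0, 1) = (p0, 1, L) → [p0]□111110

No transition is defined for δ(p0, □). By convention the machine halts and rejects.

The machine executed 1 step before halting.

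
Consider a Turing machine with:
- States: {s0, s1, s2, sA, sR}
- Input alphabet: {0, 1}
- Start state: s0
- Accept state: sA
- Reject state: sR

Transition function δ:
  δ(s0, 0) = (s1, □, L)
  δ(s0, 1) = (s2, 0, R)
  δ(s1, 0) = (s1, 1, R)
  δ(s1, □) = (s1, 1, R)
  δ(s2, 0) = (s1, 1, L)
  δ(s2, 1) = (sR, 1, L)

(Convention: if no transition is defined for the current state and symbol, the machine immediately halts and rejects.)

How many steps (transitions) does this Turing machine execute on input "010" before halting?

Execution trace:
Initial: [s0]010
Step 1: δ(s0, 0) = (s1, □, L) → [s1]□□10
Step 2: δ(s1, □) = (s1, 1, R) → 1[s1]□10
Step 3: δ(s1, □) = (s1, 1, R) → 11[s1]10

No transition is defined for δ(s1, 1). By convention the machine halts and rejects.

The machine executed 3 steps before halting.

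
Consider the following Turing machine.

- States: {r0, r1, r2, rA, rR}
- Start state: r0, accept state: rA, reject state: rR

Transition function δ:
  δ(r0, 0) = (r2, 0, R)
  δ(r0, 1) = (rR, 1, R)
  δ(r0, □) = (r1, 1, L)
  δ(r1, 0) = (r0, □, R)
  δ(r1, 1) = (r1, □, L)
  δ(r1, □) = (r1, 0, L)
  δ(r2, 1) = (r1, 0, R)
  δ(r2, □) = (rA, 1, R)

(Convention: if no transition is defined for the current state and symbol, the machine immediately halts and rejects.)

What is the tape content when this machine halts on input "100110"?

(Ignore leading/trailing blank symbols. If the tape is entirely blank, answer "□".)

Execution trace:
Initial: [r0]100110
Step 1: δ(r0, 1) = (rR, 1, R) → 1[rR]00110

The machine reaches the reject state rR and halts.

Final tape (ignoring leading/trailing blanks): 100110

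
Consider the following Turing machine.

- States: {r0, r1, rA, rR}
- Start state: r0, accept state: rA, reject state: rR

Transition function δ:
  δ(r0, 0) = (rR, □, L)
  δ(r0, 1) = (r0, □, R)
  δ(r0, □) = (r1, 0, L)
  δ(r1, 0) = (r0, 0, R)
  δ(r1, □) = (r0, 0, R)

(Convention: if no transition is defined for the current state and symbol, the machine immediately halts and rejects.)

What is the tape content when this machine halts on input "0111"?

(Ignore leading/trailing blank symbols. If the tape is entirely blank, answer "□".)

Execution trace:
Initial: [r0]0111
Step 1: δ(r0, 0) = (rR, □, L) → [rR]□□111

The machine reaches the reject state rR and halts.

Final tape (ignoring leading/trailing blanks): 111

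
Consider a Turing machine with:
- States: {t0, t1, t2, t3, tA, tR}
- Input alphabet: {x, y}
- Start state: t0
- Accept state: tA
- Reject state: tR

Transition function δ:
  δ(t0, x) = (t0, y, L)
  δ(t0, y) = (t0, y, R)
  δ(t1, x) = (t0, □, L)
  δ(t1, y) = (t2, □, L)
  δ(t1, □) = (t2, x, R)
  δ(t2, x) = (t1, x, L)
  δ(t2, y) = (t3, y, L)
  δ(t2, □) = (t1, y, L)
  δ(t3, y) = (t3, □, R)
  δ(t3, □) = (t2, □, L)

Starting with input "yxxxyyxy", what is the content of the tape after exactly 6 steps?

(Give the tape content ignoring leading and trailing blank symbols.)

Execution trace:
Initial: [t0]yxxxyyxy
Step 1: δ(t0, y) = (t0, y, R) → y[t0]xxxyyxy
Step 2: δ(t0, x) = (t0, y, L) → [t0]yyxxyyxy
Step 3: δ(t0, y) = (t0, y, R) → y[t0]yxxyyxy
Step 4: δ(t0, y) = (t0, y, R) → yy[t0]xxyyxy
Step 5: δ(t0, x) = (t0, y, L) → y[t0]yyxyyxy
Step 6: δ(t0, y) = (t0, y, R) → yy[t0]yxyyxy

After 6 steps, the tape (ignoring leading/trailing blanks) is: yyyxyyxy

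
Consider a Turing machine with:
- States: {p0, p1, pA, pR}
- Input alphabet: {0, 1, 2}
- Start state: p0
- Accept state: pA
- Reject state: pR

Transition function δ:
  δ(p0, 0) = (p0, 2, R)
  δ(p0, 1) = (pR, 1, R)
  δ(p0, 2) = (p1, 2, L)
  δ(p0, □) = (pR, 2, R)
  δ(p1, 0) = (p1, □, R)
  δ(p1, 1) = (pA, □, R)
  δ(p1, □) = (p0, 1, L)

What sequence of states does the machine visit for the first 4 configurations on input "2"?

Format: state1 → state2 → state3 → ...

Execution trace:
Initial: [p0]2
Step 1: δ(p0, 2) = (p1, 2, L) → [p1]□2
Step 2: δ(p1, □) = (p0, 1, L) → [p0]□12
Step 3: δ(p0, □) = (pR, 2, R) → 2[pR]12

The machine reaches the reject state pR and halts.

State sequence: p0 → p1 → p0 → pR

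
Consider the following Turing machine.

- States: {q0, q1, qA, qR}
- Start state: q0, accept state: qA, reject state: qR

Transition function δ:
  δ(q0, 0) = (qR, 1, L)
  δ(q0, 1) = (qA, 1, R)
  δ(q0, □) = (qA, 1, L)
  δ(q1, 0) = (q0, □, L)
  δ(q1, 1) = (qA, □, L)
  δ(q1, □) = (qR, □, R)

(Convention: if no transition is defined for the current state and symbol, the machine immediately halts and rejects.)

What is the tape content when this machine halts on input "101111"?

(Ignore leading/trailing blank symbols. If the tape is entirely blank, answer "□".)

Execution trace:
Initial: [q0]101111
Step 1: δ(q0, 1) = (qA, 1, R) → 1[qA]01111

The machine reaches the accept state qA and halts.

Final tape (ignoring leading/trailing blanks): 101111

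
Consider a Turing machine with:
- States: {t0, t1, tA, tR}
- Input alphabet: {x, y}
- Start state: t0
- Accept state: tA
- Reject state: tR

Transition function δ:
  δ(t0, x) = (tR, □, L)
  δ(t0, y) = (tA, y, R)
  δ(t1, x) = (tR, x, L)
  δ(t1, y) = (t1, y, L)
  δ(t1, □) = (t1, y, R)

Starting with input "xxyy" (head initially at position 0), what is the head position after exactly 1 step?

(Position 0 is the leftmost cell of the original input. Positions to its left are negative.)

Execution trace (head position shown):
Step 0: [t0]xxyy  (head at position 0)
Step 1: move left → [tR]□□xyy  (head at position -1)

After 1 step, the head is at position -1.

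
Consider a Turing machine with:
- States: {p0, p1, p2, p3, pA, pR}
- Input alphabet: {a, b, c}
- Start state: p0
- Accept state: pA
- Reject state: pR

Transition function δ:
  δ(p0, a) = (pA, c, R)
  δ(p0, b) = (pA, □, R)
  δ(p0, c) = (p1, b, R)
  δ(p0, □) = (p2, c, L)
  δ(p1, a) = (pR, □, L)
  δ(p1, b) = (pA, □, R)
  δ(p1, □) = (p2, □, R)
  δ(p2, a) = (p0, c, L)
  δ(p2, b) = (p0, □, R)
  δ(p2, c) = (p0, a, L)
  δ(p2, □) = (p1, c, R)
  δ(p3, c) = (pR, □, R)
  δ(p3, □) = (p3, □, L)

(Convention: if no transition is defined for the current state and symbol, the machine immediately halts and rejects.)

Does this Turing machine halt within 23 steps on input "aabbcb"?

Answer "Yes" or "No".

Execution trace:
Initial: [p0]aabbcb
Step 1: δ(p0, a) = (pA, c, R) → c[pA]abbcb

The machine reaches the accept state pA and halts.
The machine halted after 1 step (within the 23-step bound).

Answer: Yes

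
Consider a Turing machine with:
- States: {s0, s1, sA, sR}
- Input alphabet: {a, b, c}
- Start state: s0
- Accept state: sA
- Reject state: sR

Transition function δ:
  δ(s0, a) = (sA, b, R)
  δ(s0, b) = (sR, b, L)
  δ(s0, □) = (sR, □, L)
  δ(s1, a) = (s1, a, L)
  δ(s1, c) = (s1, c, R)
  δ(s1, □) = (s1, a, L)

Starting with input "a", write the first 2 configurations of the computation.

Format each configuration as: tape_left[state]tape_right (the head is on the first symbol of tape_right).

Transitions applied:
Step 1: δ(s0, a) = (sA, b, R)

The first 2 configurations are:
[s0]a ⊢ b[sA]□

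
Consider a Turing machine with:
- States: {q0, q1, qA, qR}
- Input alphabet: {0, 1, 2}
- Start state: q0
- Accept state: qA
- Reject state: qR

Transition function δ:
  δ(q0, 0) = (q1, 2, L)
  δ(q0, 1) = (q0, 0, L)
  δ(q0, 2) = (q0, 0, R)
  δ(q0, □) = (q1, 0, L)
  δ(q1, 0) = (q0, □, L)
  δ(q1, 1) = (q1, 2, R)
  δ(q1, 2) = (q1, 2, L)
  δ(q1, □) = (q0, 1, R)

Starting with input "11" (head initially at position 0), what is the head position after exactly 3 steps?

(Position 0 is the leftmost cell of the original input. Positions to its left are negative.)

Execution trace (head position shown):
Step 0: [q0]11  (head at position 0)
Step 1: move left → [q0]□01  (head at position -1)
Step 2: move left → [q1]□001  (head at position -2)
Step 3: move right → 1[q0]001  (head at position -1)

After 3 steps, the head is at position -1.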